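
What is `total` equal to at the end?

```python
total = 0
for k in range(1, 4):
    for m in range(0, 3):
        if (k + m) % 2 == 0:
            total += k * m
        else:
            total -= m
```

3

k=1,m=0: odd sum, total = 0-0 = 0
k=1,m=1: even sum, total = 0+1 = 1
k=1,m=2: odd sum, total = 1-2 = -1
k=2,m=0: even sum, total = (-1)+0 = -1
k=2,m=1: odd sum, total = (-1)-1 = -2
k=2,m=2: even sum, total = (-2)+4 = 2
k=3,m=0: odd sum, total = 2-0 = 2
k=3,m=1: even sum, total = 2+3 = 5
k=3,m=2: odd sum, total = 5-2 = 3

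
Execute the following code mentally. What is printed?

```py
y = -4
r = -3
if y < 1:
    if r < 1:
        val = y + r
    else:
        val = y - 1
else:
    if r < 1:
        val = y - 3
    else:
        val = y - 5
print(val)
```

y=-4, r=-3
y < 1 is True; r < 1 is True
→ val = y + r = -7

-7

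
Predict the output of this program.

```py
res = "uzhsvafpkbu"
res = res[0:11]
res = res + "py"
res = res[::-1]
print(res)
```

slice [0:11] → 'uzhsvafpkbu'
+ 'py' → 'uzhsvafpkbupy'
reverse → 'ypubkpfavshzu'

ypubkpfavshzu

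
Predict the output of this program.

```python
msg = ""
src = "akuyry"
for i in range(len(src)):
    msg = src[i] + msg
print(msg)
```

yryuka

i=0: prepend 'a' → 'a'
i=1: prepend 'k' → 'ka'
i=2: prepend 'u' → 'uka'
i=3: prepend 'y' → 'yuka'
i=4: prepend 'r' → 'ryuka'
i=5: prepend 'y' → 'yryuka'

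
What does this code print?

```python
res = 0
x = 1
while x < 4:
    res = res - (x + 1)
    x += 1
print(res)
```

-9

x=1: res = 0-2 = -2
x=2: res = (-2)-3 = -5
x=3: res = (-5)-4 = -9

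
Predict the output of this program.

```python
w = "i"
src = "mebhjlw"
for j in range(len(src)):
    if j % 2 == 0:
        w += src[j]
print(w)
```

j=0: add 'm' → 'im'
j=1: skip
j=2: add 'b' → 'imb'
j=3: skip
j=4: add 'j' → 'imbj'
j=5: skip
j=6: add 'w' → 'imbjw'

imbjw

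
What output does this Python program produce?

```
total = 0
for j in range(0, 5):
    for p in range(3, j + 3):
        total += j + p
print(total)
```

j=1,p=3: total = 0+4 = 4
j=2,p=3: total = 4+5 = 9
j=2,p=4: total = 9+6 = 15
j=3,p=3: total = 15+6 = 21
j=3,p=4: total = 21+7 = 28
j=3,p=5: total = 28+8 = 36
j=4,p=3: total = 36+7 = 43
j=4,p=4: total = 43+8 = 51
j=4,p=5: total = 51+9 = 60
j=4,p=6: total = 60+10 = 70

70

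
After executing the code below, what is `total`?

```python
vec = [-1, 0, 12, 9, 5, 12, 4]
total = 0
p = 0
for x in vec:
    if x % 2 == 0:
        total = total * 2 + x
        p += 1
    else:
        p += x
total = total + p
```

x=-1: not even; p=-1
x=0: even, total = 0*2+0 = 0; p=0
x=12: even, total = 0*2+12 = 12; p=1
x=9: not even; p=10
x=5: not even; p=15
x=12: even, total = 12*2+12 = 36; p=16
x=4: even, total = 36*2+4 = 76; p=17
total+p = 76+17 = 93

93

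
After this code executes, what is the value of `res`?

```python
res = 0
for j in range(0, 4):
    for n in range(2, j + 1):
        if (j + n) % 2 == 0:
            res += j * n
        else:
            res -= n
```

j=2,n=2: even sum, res = 0+4 = 4
j=3,n=2: odd sum, res = 4-2 = 2
j=3,n=3: even sum, res = 2+9 = 11

11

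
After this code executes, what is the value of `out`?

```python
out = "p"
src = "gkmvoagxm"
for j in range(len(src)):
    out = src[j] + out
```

j=0: prepend 'g' → 'gp'
j=1: prepend 'k' → 'kgp'
j=2: prepend 'm' → 'mkgp'
j=3: prepend 'v' → 'vmkgp'
j=4: prepend 'o' → 'ovmkgp'
j=5: prepend 'a' → 'aovmkgp'
j=6: prepend 'g' → 'gaovmkgp'
j=7: prepend 'x' → 'xgaovmkgp'
j=8: prepend 'm' → 'mxgaovmkgp'

'mxgaovmkgp'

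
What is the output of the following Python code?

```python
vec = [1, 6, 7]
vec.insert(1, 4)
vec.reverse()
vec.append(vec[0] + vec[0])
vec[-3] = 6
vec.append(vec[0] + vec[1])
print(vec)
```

insert 4 at 1 → [1, 4, 6, 7]
reverse → [7, 6, 4, 1]
append vec[0]+vec[0] = 7+7 = 14 → [7, 6, 4, 1, 14]
vec[-3] = 6 → [7, 6, 6, 1, 14]
append vec[0]+vec[1] = 7+6 = 13 → [7, 6, 6, 1, 14, 13]

[7, 6, 6, 1, 14, 13]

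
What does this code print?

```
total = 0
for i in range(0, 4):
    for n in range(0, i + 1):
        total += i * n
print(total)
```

i=0,n=0: total = 0+0 = 0
i=1,n=0: total = 0+0 = 0
i=1,n=1: total = 0+1 = 1
i=2,n=0: total = 1+0 = 1
i=2,n=1: total = 1+2 = 3
i=2,n=2: total = 3+4 = 7
i=3,n=0: total = 7+0 = 7
i=3,n=1: total = 7+3 = 10
i=3,n=2: total = 10+6 = 16
i=3,n=3: total = 16+9 = 25

25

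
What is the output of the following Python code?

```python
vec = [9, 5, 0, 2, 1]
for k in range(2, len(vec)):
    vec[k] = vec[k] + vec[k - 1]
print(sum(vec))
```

34

k=2: vec[2] = 0+5 = 5 → [9, 5, 5, 2, 1]
k=3: vec[3] = 2+5 = 7 → [9, 5, 5, 7, 1]
k=4: vec[4] = 1+7 = 8 → [9, 5, 5, 7, 8]
sum = 34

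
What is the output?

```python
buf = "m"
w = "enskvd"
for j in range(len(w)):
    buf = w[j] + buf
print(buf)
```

dvksnem

j=0: prepend 'e' → 'em'
j=1: prepend 'n' → 'nem'
j=2: prepend 's' → 'snem'
j=3: prepend 'k' → 'ksnem'
j=4: prepend 'v' → 'vksnem'
j=5: prepend 'd' → 'dvksnem'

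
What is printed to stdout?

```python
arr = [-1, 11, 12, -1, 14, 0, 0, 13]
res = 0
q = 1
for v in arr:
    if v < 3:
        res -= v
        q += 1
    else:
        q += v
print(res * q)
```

v=-1: <3, res = 0-(-1) = 1; q=2
v=11: not <3; q=13
v=12: not <3; q=25
v=-1: <3, res = 1-(-1) = 2; q=26
v=14: not <3; q=40
v=0: <3, res = 2-0 = 2; q=41
v=0: <3, res = 2-0 = 2; q=42
v=13: not <3; q=55
res*q = 2*55 = 110

110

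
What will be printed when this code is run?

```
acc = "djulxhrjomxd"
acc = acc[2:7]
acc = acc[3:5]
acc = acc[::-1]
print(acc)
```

rh

slice [2:7] → 'ulxhr'
slice [3:5] → 'hr'
reverse → 'rh'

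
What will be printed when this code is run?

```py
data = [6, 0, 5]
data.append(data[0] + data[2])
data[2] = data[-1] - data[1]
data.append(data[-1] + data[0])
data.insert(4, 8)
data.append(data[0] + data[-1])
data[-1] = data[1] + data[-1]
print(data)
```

append data[0]+data[2] = 6+5 = 11 → [6, 0, 5, 11]
data[2] = data[-1]-data[1] = 11-0 = 11 → [6, 0, 11, 11]
append data[-1]+data[0] = 11+6 = 17 → [6, 0, 11, 11, 17]
insert 8 at 4 → [6, 0, 11, 11, 8, 17]
append data[0]+data[-1] = 6+17 = 23 → [6, 0, 11, 11, 8, 17, 23]
data[-1] = data[1]+data[-1] = 0+23 = 23 → [6, 0, 11, 11, 8, 17, 23]

[6, 0, 11, 11, 8, 17, 23]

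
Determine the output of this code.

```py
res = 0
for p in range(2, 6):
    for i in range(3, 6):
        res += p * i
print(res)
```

p=2,i=3: res = 0+6 = 6
p=2,i=4: res = 6+8 = 14
p=2,i=5: res = 14+10 = 24
p=3,i=3: res = 24+9 = 33
p=3,i=4: res = 33+12 = 45
p=3,i=5: res = 45+15 = 60
p=4,i=3: res = 60+12 = 72
p=4,i=4: res = 72+16 = 88
p=4,i=5: res = 88+20 = 108
p=5,i=3: res = 108+15 = 123
p=5,i=4: res = 123+20 = 143
p=5,i=5: res = 143+25 = 168

168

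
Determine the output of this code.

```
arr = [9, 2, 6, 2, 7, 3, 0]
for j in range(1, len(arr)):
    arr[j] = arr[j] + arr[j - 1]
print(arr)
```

j=1: arr[1] = 2+9 = 11 → [9, 11, 6, 2, 7, 3, 0]
j=2: arr[2] = 6+11 = 17 → [9, 11, 17, 2, 7, 3, 0]
j=3: arr[3] = 2+17 = 19 → [9, 11, 17, 19, 7, 3, 0]
j=4: arr[4] = 7+19 = 26 → [9, 11, 17, 19, 26, 3, 0]
j=5: arr[5] = 3+26 = 29 → [9, 11, 17, 19, 26, 29, 0]
j=6: arr[6] = 0+29 = 29 → [9, 11, 17, 19, 26, 29, 29]

[9, 11, 17, 19, 26, 29, 29]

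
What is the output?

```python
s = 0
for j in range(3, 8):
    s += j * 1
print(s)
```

j=3: s = 0+3*1 = 3
j=4: s = 3+4*1 = 7
j=5: s = 7+5*1 = 12
j=6: s = 12+6*1 = 18
j=7: s = 18+7*1 = 25

25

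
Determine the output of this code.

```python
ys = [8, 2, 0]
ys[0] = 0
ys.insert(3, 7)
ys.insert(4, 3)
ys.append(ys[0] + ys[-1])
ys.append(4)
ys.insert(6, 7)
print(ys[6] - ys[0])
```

7

ys[0] = 0 → [0, 2, 0]
insert 7 at 3 → [0, 2, 0, 7]
insert 3 at 4 → [0, 2, 0, 7, 3]
append ys[0]+ys[-1] = 0+3 = 3 → [0, 2, 0, 7, 3, 3]
append 4 → [0, 2, 0, 7, 3, 3, 4]
insert 7 at 6 → [0, 2, 0, 7, 3, 3, 7, 4]
ys[6]-ys[0] = 7-0 = 7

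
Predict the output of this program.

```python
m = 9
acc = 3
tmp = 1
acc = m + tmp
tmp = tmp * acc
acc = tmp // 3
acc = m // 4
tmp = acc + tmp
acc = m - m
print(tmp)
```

acc = 9+1 = 10
tmp = 1*10 = 10
acc = 10//3 = 3
acc = 9//4 = 2
tmp = 2+10 = 12
acc = 9-9 = 0

12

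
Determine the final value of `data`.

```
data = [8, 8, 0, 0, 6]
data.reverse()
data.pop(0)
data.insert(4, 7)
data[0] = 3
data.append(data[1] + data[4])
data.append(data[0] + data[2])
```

[3, 0, 8, 8, 7, 7, 11]

reverse → [6, 0, 0, 8, 8]
pop(0) removes 6 → [0, 0, 8, 8]
insert 7 at 4 → [0, 0, 8, 8, 7]
data[0] = 3 → [3, 0, 8, 8, 7]
append data[1]+data[4] = 0+7 = 7 → [3, 0, 8, 8, 7, 7]
append data[0]+data[2] = 3+8 = 11 → [3, 0, 8, 8, 7, 7, 11]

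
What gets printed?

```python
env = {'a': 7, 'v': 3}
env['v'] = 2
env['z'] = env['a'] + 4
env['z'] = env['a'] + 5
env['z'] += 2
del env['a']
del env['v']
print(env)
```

{'z': 14}

env['v'] = 2 → {'a': 7, 'v': 2}
env['z'] = env['a']+4 = 11 → {'a': 7, 'v': 2, 'z': 11}
env['z'] = env['a']+5 = 12 → {'a': 7, 'v': 2, 'z': 12}
env['z'] = 12+2 = 14 → {'a': 7, 'v': 2, 'z': 14}
del 'a' → {'v': 2, 'z': 14}
del 'v' → {'z': 14}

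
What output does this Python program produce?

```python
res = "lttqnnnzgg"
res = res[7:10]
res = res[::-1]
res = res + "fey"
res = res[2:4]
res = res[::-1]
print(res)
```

fz

slice [7:10] → 'zgg'
reverse → 'ggz'
+ 'fey' → 'ggzfey'
slice [2:4] → 'zf'
reverse → 'fz'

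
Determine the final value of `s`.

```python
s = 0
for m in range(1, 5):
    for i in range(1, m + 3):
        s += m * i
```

155

m=1,i=1: s = 0+1 = 1
m=1,i=2: s = 1+2 = 3
m=1,i=3: s = 3+3 = 6
m=2,i=1: s = 6+2 = 8
m=2,i=2: s = 8+4 = 12
m=2,i=3: s = 12+6 = 18
m=2,i=4: s = 18+8 = 26
m=3,i=1: s = 26+3 = 29
m=3,i=2: s = 29+6 = 35
m=3,i=3: s = 35+9 = 44
m=3,i=4: s = 44+12 = 56
m=3,i=5: s = 56+15 = 71
m=4,i=1: s = 71+4 = 75
m=4,i=2: s = 75+8 = 83
m=4,i=3: s = 83+12 = 95
m=4,i=4: s = 95+16 = 111
m=4,i=5: s = 111+20 = 131
m=4,i=6: s = 131+24 = 155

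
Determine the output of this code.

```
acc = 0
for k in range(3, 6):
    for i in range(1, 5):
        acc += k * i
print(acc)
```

120

k=3,i=1: acc = 0+3 = 3
k=3,i=2: acc = 3+6 = 9
k=3,i=3: acc = 9+9 = 18
k=3,i=4: acc = 18+12 = 30
k=4,i=1: acc = 30+4 = 34
k=4,i=2: acc = 34+8 = 42
k=4,i=3: acc = 42+12 = 54
k=4,i=4: acc = 54+16 = 70
k=5,i=1: acc = 70+5 = 75
k=5,i=2: acc = 75+10 = 85
k=5,i=3: acc = 85+15 = 100
k=5,i=4: acc = 100+20 = 120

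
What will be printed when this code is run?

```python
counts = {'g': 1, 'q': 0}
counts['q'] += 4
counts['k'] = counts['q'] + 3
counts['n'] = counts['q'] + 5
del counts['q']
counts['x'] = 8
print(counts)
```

{'g': 1, 'k': 7, 'n': 9, 'x': 8}

counts['q'] = 0+4 = 4 → {'g': 1, 'q': 4}
counts['k'] = counts['q']+3 = 7 → {'g': 1, 'q': 4, 'k': 7}
counts['n'] = counts['q']+5 = 9 → {'g': 1, 'q': 4, 'k': 7, 'n': 9}
del 'q' → {'g': 1, 'k': 7, 'n': 9}
counts['x'] = 8 → {'g': 1, 'k': 7, 'n': 9, 'x': 8}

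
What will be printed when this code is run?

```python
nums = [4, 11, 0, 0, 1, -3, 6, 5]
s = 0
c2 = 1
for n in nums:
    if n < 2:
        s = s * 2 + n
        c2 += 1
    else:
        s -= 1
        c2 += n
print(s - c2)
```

n=4: not <2, s = 0-1 = -1; c2=5
n=11: not <2, s = (-1)-1 = -2; c2=16
n=0: <2, s = (-2)*2+0 = -4; c2=17
n=0: <2, s = (-4)*2+0 = -8; c2=18
n=1: <2, s = (-8)*2+1 = -15; c2=19
n=-3: <2, s = (-15)*2+(-3) = -33; c2=20
n=6: not <2, s = (-33)-1 = -34; c2=26
n=5: not <2, s = (-34)-1 = -35; c2=31
s-c2 = (-35)-31 = -66

-66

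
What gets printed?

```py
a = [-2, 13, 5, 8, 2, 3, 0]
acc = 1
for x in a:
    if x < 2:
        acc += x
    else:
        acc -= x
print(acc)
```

-32

x=-2: <2, acc = 1+(-2) = -1
x=13: not <2, acc = (-1)-13 = -14
x=5: not <2, acc = (-14)-5 = -19
x=8: not <2, acc = (-19)-8 = -27
x=2: not <2, acc = (-27)-2 = -29
x=3: not <2, acc = (-29)-3 = -32
x=0: <2, acc = (-32)+0 = -32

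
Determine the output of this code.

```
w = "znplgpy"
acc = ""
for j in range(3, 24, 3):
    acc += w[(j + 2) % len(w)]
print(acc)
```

pngzlyp

j=3: add w[5]='p' → 'p'
j=6: add w[1]='n' → 'pn'
j=9: add w[4]='g' → 'png'
j=12: add w[0]='z' → 'pngz'
j=15: add w[3]='l' → 'pngzl'
j=18: add w[6]='y' → 'pngzly'
j=21: add w[2]='p' → 'pngzlyp'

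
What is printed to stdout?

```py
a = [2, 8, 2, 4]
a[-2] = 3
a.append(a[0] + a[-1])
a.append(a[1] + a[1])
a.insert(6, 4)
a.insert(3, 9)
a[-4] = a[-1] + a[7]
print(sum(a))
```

56

a[-2] = 3 → [2, 8, 3, 4]
append a[0]+a[-1] = 2+4 = 6 → [2, 8, 3, 4, 6]
append a[1]+a[1] = 8+8 = 16 → [2, 8, 3, 4, 6, 16]
insert 4 at 6 → [2, 8, 3, 4, 6, 16, 4]
insert 9 at 3 → [2, 8, 3, 9, 4, 6, 16, 4]
a[-4] = a[-1]+a[7] = 4+4 = 8 → [2, 8, 3, 9, 8, 6, 16, 4]
sum = 56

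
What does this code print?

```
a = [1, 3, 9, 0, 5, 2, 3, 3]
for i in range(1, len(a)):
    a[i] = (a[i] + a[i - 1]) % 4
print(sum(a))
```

i=1: a[1] = (3+1)%4 = 0 → [1, 0, 9, 0, 5, 2, 3, 3]
i=2: a[2] = (9+0)%4 = 1 → [1, 0, 1, 0, 5, 2, 3, 3]
i=3: a[3] = (0+1)%4 = 1 → [1, 0, 1, 1, 5, 2, 3, 3]
i=4: a[4] = (5+1)%4 = 2 → [1, 0, 1, 1, 2, 2, 3, 3]
i=5: a[5] = (2+2)%4 = 0 → [1, 0, 1, 1, 2, 0, 3, 3]
i=6: a[6] = (3+0)%4 = 3 → [1, 0, 1, 1, 2, 0, 3, 3]
i=7: a[7] = (3+3)%4 = 2 → [1, 0, 1, 1, 2, 0, 3, 2]
sum = 10

10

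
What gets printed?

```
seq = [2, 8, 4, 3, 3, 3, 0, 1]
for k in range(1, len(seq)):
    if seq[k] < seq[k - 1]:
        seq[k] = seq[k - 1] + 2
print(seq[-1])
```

20

k=1: 8>=2, unchanged → [2, 8, 4, 3, 3, 3, 0, 1]
k=2: 4<8, seq[2] = 8+2 = 10 → [2, 8, 10, 3, 3, 3, 0, 1]
k=3: 3<10, seq[3] = 10+2 = 12 → [2, 8, 10, 12, 3, 3, 0, 1]
k=4: 3<12, seq[4] = 12+2 = 14 → [2, 8, 10, 12, 14, 3, 0, 1]
k=5: 3<14, seq[5] = 14+2 = 16 → [2, 8, 10, 12, 14, 16, 0, 1]
k=6: 0<16, seq[6] = 16+2 = 18 → [2, 8, 10, 12, 14, 16, 18, 1]
k=7: 1<18, seq[7] = 18+2 = 20 → [2, 8, 10, 12, 14, 16, 18, 20]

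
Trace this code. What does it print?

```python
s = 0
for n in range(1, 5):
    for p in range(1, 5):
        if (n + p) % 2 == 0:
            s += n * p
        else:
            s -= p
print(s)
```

n=1,p=1: even sum, s = 0+1 = 1
n=1,p=2: odd sum, s = 1-2 = -1
n=1,p=3: even sum, s = (-1)+3 = 2
n=1,p=4: odd sum, s = 2-4 = -2
n=2,p=1: odd sum, s = (-2)-1 = -3
n=2,p=2: even sum, s = (-3)+4 = 1
n=2,p=3: odd sum, s = 1-3 = -2
n=2,p=4: even sum, s = (-2)+8 = 6
n=3,p=1: even sum, s = 6+3 = 9
n=3,p=2: odd sum, s = 9-2 = 7
n=3,p=3: even sum, s = 7+9 = 16
n=3,p=4: odd sum, s = 16-4 = 12
n=4,p=1: odd sum, s = 12-1 = 11
n=4,p=2: even sum, s = 11+8 = 19
n=4,p=3: odd sum, s = 19-3 = 16
n=4,p=4: even sum, s = 16+16 = 32

32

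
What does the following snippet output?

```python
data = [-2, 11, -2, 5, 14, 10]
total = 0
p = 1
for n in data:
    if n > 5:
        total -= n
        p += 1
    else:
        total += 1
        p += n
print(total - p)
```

-37

n=-2: not >5, total = 0+1 = 1; p=-1
n=11: >5, total = 1-11 = -10; p=0
n=-2: not >5, total = (-10)+1 = -9; p=-2
n=5: not >5, total = (-9)+1 = -8; p=3
n=14: >5, total = (-8)-14 = -22; p=4
n=10: >5, total = (-22)-10 = -32; p=5
total-p = (-32)-5 = -37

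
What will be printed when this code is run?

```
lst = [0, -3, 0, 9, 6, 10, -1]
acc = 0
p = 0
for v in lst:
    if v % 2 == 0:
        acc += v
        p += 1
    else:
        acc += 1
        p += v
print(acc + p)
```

v=0: even, acc = 0+0 = 0; p=1
v=-3: not even, acc = 0+1 = 1; p=-2
v=0: even, acc = 1+0 = 1; p=-1
v=9: not even, acc = 1+1 = 2; p=8
v=6: even, acc = 2+6 = 8; p=9
v=10: even, acc = 8+10 = 18; p=10
v=-1: not even, acc = 18+1 = 19; p=9
acc+p = 19+9 = 28

28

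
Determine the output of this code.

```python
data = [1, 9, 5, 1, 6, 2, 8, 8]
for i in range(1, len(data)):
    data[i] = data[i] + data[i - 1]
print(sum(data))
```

160

i=1: data[1] = 9+1 = 10 → [1, 10, 5, 1, 6, 2, 8, 8]
i=2: data[2] = 5+10 = 15 → [1, 10, 15, 1, 6, 2, 8, 8]
i=3: data[3] = 1+15 = 16 → [1, 10, 15, 16, 6, 2, 8, 8]
i=4: data[4] = 6+16 = 22 → [1, 10, 15, 16, 22, 2, 8, 8]
i=5: data[5] = 2+22 = 24 → [1, 10, 15, 16, 22, 24, 8, 8]
i=6: data[6] = 8+24 = 32 → [1, 10, 15, 16, 22, 24, 32, 8]
i=7: data[7] = 8+32 = 40 → [1, 10, 15, 16, 22, 24, 32, 40]
sum = 160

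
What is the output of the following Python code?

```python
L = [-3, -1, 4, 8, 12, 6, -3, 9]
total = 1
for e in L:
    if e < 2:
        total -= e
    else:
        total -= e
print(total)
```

-31

e=-3: <2, total = 1-(-3) = 4
e=-1: <2, total = 4-(-1) = 5
e=4: not <2, total = 5-4 = 1
e=8: not <2, total = 1-8 = -7
e=12: not <2, total = (-7)-12 = -19
e=6: not <2, total = (-19)-6 = -25
e=-3: <2, total = (-25)-(-3) = -22
e=9: not <2, total = (-22)-9 = -31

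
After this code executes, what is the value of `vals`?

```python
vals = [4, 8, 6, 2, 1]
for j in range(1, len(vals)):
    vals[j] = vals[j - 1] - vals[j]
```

[4, -4, -10, -12, -13]

j=1: vals[1] = 4-8 = -4 → [4, -4, 6, 2, 1]
j=2: vals[2] = (-4)-6 = -10 → [4, -4, -10, 2, 1]
j=3: vals[3] = (-10)-2 = -12 → [4, -4, -10, -12, 1]
j=4: vals[4] = (-12)-1 = -13 → [4, -4, -10, -12, -13]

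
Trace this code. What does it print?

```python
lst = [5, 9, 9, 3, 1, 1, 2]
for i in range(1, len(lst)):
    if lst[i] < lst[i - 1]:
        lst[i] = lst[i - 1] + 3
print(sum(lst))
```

i=1: 9>=5, unchanged → [5, 9, 9, 3, 1, 1, 2]
i=2: 9>=9, unchanged → [5, 9, 9, 3, 1, 1, 2]
i=3: 3<9, lst[3] = 9+3 = 12 → [5, 9, 9, 12, 1, 1, 2]
i=4: 1<12, lst[4] = 12+3 = 15 → [5, 9, 9, 12, 15, 1, 2]
i=5: 1<15, lst[5] = 15+3 = 18 → [5, 9, 9, 12, 15, 18, 2]
i=6: 2<18, lst[6] = 18+3 = 21 → [5, 9, 9, 12, 15, 18, 21]
sum = 89

89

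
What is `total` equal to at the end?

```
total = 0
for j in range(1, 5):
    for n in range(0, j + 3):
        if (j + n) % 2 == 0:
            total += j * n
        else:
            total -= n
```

70

j=1,n=0: odd sum, total = 0-0 = 0
j=1,n=1: even sum, total = 0+1 = 1
j=1,n=2: odd sum, total = 1-2 = -1
j=1,n=3: even sum, total = (-1)+3 = 2
j=2,n=0: even sum, total = 2+0 = 2
j=2,n=1: odd sum, total = 2-1 = 1
j=2,n=2: even sum, total = 1+4 = 5
j=2,n=3: odd sum, total = 5-3 = 2
j=2,n=4: even sum, total = 2+8 = 10
j=3,n=0: odd sum, total = 10-0 = 10
j=3,n=1: even sum, total = 10+3 = 13
j=3,n=2: odd sum, total = 13-2 = 11
j=3,n=3: even sum, total = 11+9 = 20
j=3,n=4: odd sum, total = 20-4 = 16
j=3,n=5: even sum, total = 16+15 = 31
j=4,n=0: even sum, total = 31+0 = 31
j=4,n=1: odd sum, total = 31-1 = 30
j=4,n=2: even sum, total = 30+8 = 38
j=4,n=3: odd sum, total = 38-3 = 35
j=4,n=4: even sum, total = 35+16 = 51
j=4,n=5: odd sum, total = 51-5 = 46
j=4,n=6: even sum, total = 46+24 = 70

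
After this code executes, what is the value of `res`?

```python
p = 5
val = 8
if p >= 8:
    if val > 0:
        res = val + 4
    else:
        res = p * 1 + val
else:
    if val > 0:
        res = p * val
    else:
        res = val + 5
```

p=5, val=8
p >= 8 is False; val > 0 is True
→ res = p * val = 40

40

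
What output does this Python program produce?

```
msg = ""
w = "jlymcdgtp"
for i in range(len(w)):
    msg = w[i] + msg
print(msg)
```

i=0: prepend 'j' → 'j'
i=1: prepend 'l' → 'lj'
i=2: prepend 'y' → 'ylj'
i=3: prepend 'm' → 'mylj'
i=4: prepend 'c' → 'cmylj'
i=5: prepend 'd' → 'dcmylj'
i=6: prepend 'g' → 'gdcmylj'
i=7: prepend 't' → 'tgdcmylj'
i=8: prepend 'p' → 'ptgdcmylj'

ptgdcmylj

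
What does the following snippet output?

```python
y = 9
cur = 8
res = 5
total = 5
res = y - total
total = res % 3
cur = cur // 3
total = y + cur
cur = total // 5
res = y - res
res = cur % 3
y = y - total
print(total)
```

res = 9-5 = 4
total = 4%3 = 1
cur = 8//3 = 2
total = 9+2 = 11
cur = 11//5 = 2
res = 9-4 = 5
res = 2%3 = 2
y = 9-11 = -2

11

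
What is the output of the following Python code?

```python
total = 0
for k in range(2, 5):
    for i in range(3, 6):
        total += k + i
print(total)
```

63

k=2,i=3: total = 0+5 = 5
k=2,i=4: total = 5+6 = 11
k=2,i=5: total = 11+7 = 18
k=3,i=3: total = 18+6 = 24
k=3,i=4: total = 24+7 = 31
k=3,i=5: total = 31+8 = 39
k=4,i=3: total = 39+7 = 46
k=4,i=4: total = 46+8 = 54
k=4,i=5: total = 54+9 = 63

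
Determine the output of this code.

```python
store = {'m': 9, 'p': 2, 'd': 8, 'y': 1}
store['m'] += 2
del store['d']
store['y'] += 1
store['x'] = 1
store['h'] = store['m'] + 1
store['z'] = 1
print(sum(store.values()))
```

store['m'] = 9+2 = 11 → {'m': 11, 'p': 2, 'd': 8, 'y': 1}
del 'd' → {'m': 11, 'p': 2, 'y': 1}
store['y'] = 1+1 = 2 → {'m': 11, 'p': 2, 'y': 2}
store['x'] = 1 → {'m': 11, 'p': 2, 'y': 2, 'x': 1}
store['h'] = store['m']+1 = 12 → {'m': 11, 'p': 2, 'y': 2, 'x': 1, 'h': 12}
store['z'] = 1 → {'m': 11, 'p': 2, 'y': 2, 'x': 1, 'h': 12, 'z': 1}
sum of values = 29

29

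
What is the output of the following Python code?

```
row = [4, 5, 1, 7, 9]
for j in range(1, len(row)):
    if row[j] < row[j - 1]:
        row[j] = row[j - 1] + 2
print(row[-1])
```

j=1: 5>=4, unchanged → [4, 5, 1, 7, 9]
j=2: 1<5, row[2] = 5+2 = 7 → [4, 5, 7, 7, 9]
j=3: 7>=7, unchanged → [4, 5, 7, 7, 9]
j=4: 9>=7, unchanged → [4, 5, 7, 7, 9]

9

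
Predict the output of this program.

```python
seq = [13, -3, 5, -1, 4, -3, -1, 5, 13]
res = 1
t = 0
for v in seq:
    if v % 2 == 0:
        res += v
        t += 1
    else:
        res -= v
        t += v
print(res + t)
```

v=13: not even, res = 1-13 = -12; t=13
v=-3: not even, res = (-12)-(-3) = -9; t=10
v=5: not even, res = (-9)-5 = -14; t=15
v=-1: not even, res = (-14)-(-1) = -13; t=14
v=4: even, res = (-13)+4 = -9; t=15
v=-3: not even, res = (-9)-(-3) = -6; t=12
v=-1: not even, res = (-6)-(-1) = -5; t=11
v=5: not even, res = (-5)-5 = -10; t=16
v=13: not even, res = (-10)-13 = -23; t=29
res+t = (-23)+29 = 6

6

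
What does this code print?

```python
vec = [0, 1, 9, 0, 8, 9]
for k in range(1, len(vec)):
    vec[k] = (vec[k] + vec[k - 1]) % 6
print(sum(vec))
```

k=1: vec[1] = (1+0)%6 = 1 → [0, 1, 9, 0, 8, 9]
k=2: vec[2] = (9+1)%6 = 4 → [0, 1, 4, 0, 8, 9]
k=3: vec[3] = (0+4)%6 = 4 → [0, 1, 4, 4, 8, 9]
k=4: vec[4] = (8+4)%6 = 0 → [0, 1, 4, 4, 0, 9]
k=5: vec[5] = (9+0)%6 = 3 → [0, 1, 4, 4, 0, 3]
sum = 12

12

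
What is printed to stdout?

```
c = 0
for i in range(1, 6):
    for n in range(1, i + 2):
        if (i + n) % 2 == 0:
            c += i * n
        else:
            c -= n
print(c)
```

i=1,n=1: even sum, c = 0+1 = 1
i=1,n=2: odd sum, c = 1-2 = -1
i=2,n=1: odd sum, c = (-1)-1 = -2
i=2,n=2: even sum, c = (-2)+4 = 2
i=2,n=3: odd sum, c = 2-3 = -1
i=3,n=1: even sum, c = (-1)+3 = 2
i=3,n=2: odd sum, c = 2-2 = 0
i=3,n=3: even sum, c = 0+9 = 9
i=3,n=4: odd sum, c = 9-4 = 5
i=4,n=1: odd sum, c = 5-1 = 4
i=4,n=2: even sum, c = 4+8 = 12
i=4,n=3: odd sum, c = 12-3 = 9
i=4,n=4: even sum, c = 9+16 = 25
i=4,n=5: odd sum, c = 25-5 = 20
i=5,n=1: even sum, c = 20+5 = 25
i=5,n=2: odd sum, c = 25-2 = 23
i=5,n=3: even sum, c = 23+15 = 38
i=5,n=4: odd sum, c = 38-4 = 34
i=5,n=5: even sum, c = 34+25 = 59
i=5,n=6: odd sum, c = 59-6 = 53

53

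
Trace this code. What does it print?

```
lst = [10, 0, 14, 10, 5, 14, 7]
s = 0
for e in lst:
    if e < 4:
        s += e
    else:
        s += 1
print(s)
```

6

e=10: not <4, s = 0+1 = 1
e=0: <4, s = 1+0 = 1
e=14: not <4, s = 1+1 = 2
e=10: not <4, s = 2+1 = 3
e=5: not <4, s = 3+1 = 4
e=14: not <4, s = 4+1 = 5
e=7: not <4, s = 5+1 = 6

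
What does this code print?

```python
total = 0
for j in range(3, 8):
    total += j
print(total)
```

25

j=3: total = 0+3 = 3
j=4: total = 3+4 = 7
j=5: total = 7+5 = 12
j=6: total = 12+6 = 18
j=7: total = 18+7 = 25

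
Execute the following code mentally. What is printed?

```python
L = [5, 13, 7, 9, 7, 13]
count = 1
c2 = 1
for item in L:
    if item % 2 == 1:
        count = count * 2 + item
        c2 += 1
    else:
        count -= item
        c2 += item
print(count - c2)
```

544

item=5: odd, count = 1*2+5 = 7; c2=2
item=13: odd, count = 7*2+13 = 27; c2=3
item=7: odd, count = 27*2+7 = 61; c2=4
item=9: odd, count = 61*2+9 = 131; c2=5
item=7: odd, count = 131*2+7 = 269; c2=6
item=13: odd, count = 269*2+13 = 551; c2=7
count-c2 = 551-7 = 544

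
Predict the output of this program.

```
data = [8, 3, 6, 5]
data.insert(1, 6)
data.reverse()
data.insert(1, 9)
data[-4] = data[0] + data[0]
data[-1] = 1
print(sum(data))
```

insert 6 at 1 → [8, 6, 3, 6, 5]
reverse → [5, 6, 3, 6, 8]
insert 9 at 1 → [5, 9, 6, 3, 6, 8]
data[-4] = data[0]+data[0] = 5+5 = 10 → [5, 9, 10, 3, 6, 8]
data[-1] = 1 → [5, 9, 10, 3, 6, 1]
sum = 34

34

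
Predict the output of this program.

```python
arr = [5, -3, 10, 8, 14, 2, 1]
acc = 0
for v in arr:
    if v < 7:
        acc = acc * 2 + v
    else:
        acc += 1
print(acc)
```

v=5: <7, acc = 0*2+5 = 5
v=-3: <7, acc = 5*2+(-3) = 7
v=10: not <7, acc = 7+1 = 8
v=8: not <7, acc = 8+1 = 9
v=14: not <7, acc = 9+1 = 10
v=2: <7, acc = 10*2+2 = 22
v=1: <7, acc = 22*2+1 = 45

45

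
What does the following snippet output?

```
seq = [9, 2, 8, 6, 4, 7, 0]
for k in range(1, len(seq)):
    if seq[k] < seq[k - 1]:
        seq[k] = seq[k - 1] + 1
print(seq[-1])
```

k=1: 2<9, seq[1] = 9+1 = 10 → [9, 10, 8, 6, 4, 7, 0]
k=2: 8<10, seq[2] = 10+1 = 11 → [9, 10, 11, 6, 4, 7, 0]
k=3: 6<11, seq[3] = 11+1 = 12 → [9, 10, 11, 12, 4, 7, 0]
k=4: 4<12, seq[4] = 12+1 = 13 → [9, 10, 11, 12, 13, 7, 0]
k=5: 7<13, seq[5] = 13+1 = 14 → [9, 10, 11, 12, 13, 14, 0]
k=6: 0<14, seq[6] = 14+1 = 15 → [9, 10, 11, 12, 13, 14, 15]

15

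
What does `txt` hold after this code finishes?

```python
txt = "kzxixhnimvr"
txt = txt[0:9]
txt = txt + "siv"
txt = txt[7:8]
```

slice [0:9] → 'kzxixhnim'
+ 'siv' → 'kzxixhnimsiv'
slice [7:8] → 'i'

'i'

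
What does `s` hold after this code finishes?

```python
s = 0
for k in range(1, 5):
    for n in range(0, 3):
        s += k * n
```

30

k=1,n=0: s = 0+0 = 0
k=1,n=1: s = 0+1 = 1
k=1,n=2: s = 1+2 = 3
k=2,n=0: s = 3+0 = 3
k=2,n=1: s = 3+2 = 5
k=2,n=2: s = 5+4 = 9
k=3,n=0: s = 9+0 = 9
k=3,n=1: s = 9+3 = 12
k=3,n=2: s = 12+6 = 18
k=4,n=0: s = 18+0 = 18
k=4,n=1: s = 18+4 = 22
k=4,n=2: s = 22+8 = 30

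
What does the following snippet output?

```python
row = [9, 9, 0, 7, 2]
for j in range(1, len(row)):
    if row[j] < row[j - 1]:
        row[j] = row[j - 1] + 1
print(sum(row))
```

j=1: 9>=9, unchanged → [9, 9, 0, 7, 2]
j=2: 0<9, row[2] = 9+1 = 10 → [9, 9, 10, 7, 2]
j=3: 7<10, row[3] = 10+1 = 11 → [9, 9, 10, 11, 2]
j=4: 2<11, row[4] = 11+1 = 12 → [9, 9, 10, 11, 12]
sum = 51

51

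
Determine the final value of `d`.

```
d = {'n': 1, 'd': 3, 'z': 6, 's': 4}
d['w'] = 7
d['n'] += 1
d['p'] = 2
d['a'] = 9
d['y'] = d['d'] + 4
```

{'n': 2, 'd': 3, 'z': 6, 's': 4, 'w': 7, 'p': 2, 'a': 9, 'y': 7}

d['w'] = 7 → {'n': 1, 'd': 3, 'z': 6, 's': 4, 'w': 7}
d['n'] = 1+1 = 2 → {'n': 2, 'd': 3, 'z': 6, 's': 4, 'w': 7}
d['p'] = 2 → {'n': 2, 'd': 3, 'z': 6, 's': 4, 'w': 7, 'p': 2}
d['a'] = 9 → {'n': 2, 'd': 3, 'z': 6, 's': 4, 'w': 7, 'p': 2, 'a': 9}
d['y'] = d['d']+4 = 7 → {'n': 2, 'd': 3, 'z': 6, 's': 4, 'w': 7, 'p': 2, 'a': 9, 'y': 7}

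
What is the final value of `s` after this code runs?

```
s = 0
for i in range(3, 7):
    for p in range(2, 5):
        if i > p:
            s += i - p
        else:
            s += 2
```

i=3,p=2: 3>2, s = 0+1 = 1
i=3,p=3: not 3>3, s = 1+2 = 3
i=3,p=4: not 3>4, s = 3+2 = 5
i=4,p=2: 4>2, s = 5+2 = 7
i=4,p=3: 4>3, s = 7+1 = 8
i=4,p=4: not 4>4, s = 8+2 = 10
i=5,p=2: 5>2, s = 10+3 = 13
i=5,p=3: 5>3, s = 13+2 = 15
i=5,p=4: 5>4, s = 15+1 = 16
i=6,p=2: 6>2, s = 16+4 = 20
i=6,p=3: 6>3, s = 20+3 = 23
i=6,p=4: 6>4, s = 23+2 = 25

25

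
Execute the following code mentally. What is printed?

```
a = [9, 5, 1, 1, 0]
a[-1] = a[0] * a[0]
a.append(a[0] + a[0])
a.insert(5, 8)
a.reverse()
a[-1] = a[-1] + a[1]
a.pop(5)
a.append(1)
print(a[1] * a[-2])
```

a[-1] = a[0]*a[0] = 9*9 = 81 → [9, 5, 1, 1, 81]
append a[0]+a[0] = 9+9 = 18 → [9, 5, 1, 1, 81, 18]
insert 8 at 5 → [9, 5, 1, 1, 81, 8, 18]
reverse → [18, 8, 81, 1, 1, 5, 9]
a[-1] = a[-1]+a[1] = 9+8 = 17 → [18, 8, 81, 1, 1, 5, 17]
pop(5) removes 5 → [18, 8, 81, 1, 1, 17]
append 1 → [18, 8, 81, 1, 1, 17, 1]
a[1]*a[-2] = 8*17 = 136

136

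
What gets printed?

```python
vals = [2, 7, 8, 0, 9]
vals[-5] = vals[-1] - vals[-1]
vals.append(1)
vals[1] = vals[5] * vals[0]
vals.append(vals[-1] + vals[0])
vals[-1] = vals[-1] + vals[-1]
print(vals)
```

[0, 0, 8, 0, 9, 1, 2]

vals[-5] = vals[-1]-vals[-1] = 9-9 = 0 → [0, 7, 8, 0, 9]
append 1 → [0, 7, 8, 0, 9, 1]
vals[1] = vals[5]*vals[0] = 1*0 = 0 → [0, 0, 8, 0, 9, 1]
append vals[-1]+vals[0] = 1+0 = 1 → [0, 0, 8, 0, 9, 1, 1]
vals[-1] = vals[-1]+vals[-1] = 1+1 = 2 → [0, 0, 8, 0, 9, 1, 2]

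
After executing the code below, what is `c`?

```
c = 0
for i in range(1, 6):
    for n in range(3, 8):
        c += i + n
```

i=1,n=3: c = 0+4 = 4
i=1,n=4: c = 4+5 = 9
i=1,n=5: c = 9+6 = 15
i=1,n=6: c = 15+7 = 22
i=1,n=7: c = 22+8 = 30
i=2,n=3: c = 30+5 = 35
i=2,n=4: c = 35+6 = 41
i=2,n=5: c = 41+7 = 48
i=2,n=6: c = 48+8 = 56
i=2,n=7: c = 56+9 = 65
i=3,n=3: c = 65+6 = 71
i=3,n=4: c = 71+7 = 78
i=3,n=5: c = 78+8 = 86
i=3,n=6: c = 86+9 = 95
i=3,n=7: c = 95+10 = 105
i=4,n=3: c = 105+7 = 112
i=4,n=4: c = 112+8 = 120
i=4,n=5: c = 120+9 = 129
i=4,n=6: c = 129+10 = 139
i=4,n=7: c = 139+11 = 150
i=5,n=3: c = 150+8 = 158
i=5,n=4: c = 158+9 = 167
i=5,n=5: c = 167+10 = 177
i=5,n=6: c = 177+11 = 188
i=5,n=7: c = 188+12 = 200

200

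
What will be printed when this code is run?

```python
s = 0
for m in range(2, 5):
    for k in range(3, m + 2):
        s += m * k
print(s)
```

m=2,k=3: s = 0+6 = 6
m=3,k=3: s = 6+9 = 15
m=3,k=4: s = 15+12 = 27
m=4,k=3: s = 27+12 = 39
m=4,k=4: s = 39+16 = 55
m=4,k=5: s = 55+20 = 75

75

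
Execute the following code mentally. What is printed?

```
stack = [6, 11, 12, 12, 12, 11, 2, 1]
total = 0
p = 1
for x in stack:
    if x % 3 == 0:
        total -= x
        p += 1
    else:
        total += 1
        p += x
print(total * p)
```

x=6: %3==0, total = 0-6 = -6; p=2
x=11: not %3==0, total = (-6)+1 = -5; p=13
x=12: %3==0, total = (-5)-12 = -17; p=14
x=12: %3==0, total = (-17)-12 = -29; p=15
x=12: %3==0, total = (-29)-12 = -41; p=16
x=11: not %3==0, total = (-41)+1 = -40; p=27
x=2: not %3==0, total = (-40)+1 = -39; p=29
x=1: not %3==0, total = (-39)+1 = -38; p=30
total*p = (-38)*30 = -1140

-1140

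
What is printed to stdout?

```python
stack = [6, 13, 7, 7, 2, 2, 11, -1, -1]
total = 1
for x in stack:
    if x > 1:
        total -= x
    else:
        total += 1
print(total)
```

-45

x=6: >1, total = 1-6 = -5
x=13: >1, total = (-5)-13 = -18
x=7: >1, total = (-18)-7 = -25
x=7: >1, total = (-25)-7 = -32
x=2: >1, total = (-32)-2 = -34
x=2: >1, total = (-34)-2 = -36
x=11: >1, total = (-36)-11 = -47
x=-1: not >1, total = (-47)+1 = -46
x=-1: not >1, total = (-46)+1 = -45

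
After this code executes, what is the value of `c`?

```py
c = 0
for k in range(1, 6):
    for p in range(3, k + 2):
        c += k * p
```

165

k=2,p=3: c = 0+6 = 6
k=3,p=3: c = 6+9 = 15
k=3,p=4: c = 15+12 = 27
k=4,p=3: c = 27+12 = 39
k=4,p=4: c = 39+16 = 55
k=4,p=5: c = 55+20 = 75
k=5,p=3: c = 75+15 = 90
k=5,p=4: c = 90+20 = 110
k=5,p=5: c = 110+25 = 135
k=5,p=6: c = 135+30 = 165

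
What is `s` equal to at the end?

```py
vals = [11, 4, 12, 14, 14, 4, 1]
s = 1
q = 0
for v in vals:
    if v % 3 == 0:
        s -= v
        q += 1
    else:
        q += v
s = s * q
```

v=11: not %3==0; q=11
v=4: not %3==0; q=15
v=12: %3==0, s = 1-12 = -11; q=16
v=14: not %3==0; q=30
v=14: not %3==0; q=44
v=4: not %3==0; q=48
v=1: not %3==0; q=49
s*q = (-11)*49 = -539

-539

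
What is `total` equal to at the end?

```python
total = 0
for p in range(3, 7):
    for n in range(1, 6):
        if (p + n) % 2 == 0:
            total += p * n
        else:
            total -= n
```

p=3,n=1: even sum, total = 0+3 = 3
p=3,n=2: odd sum, total = 3-2 = 1
p=3,n=3: even sum, total = 1+9 = 10
p=3,n=4: odd sum, total = 10-4 = 6
p=3,n=5: even sum, total = 6+15 = 21
p=4,n=1: odd sum, total = 21-1 = 20
p=4,n=2: even sum, total = 20+8 = 28
p=4,n=3: odd sum, total = 28-3 = 25
p=4,n=4: even sum, total = 25+16 = 41
p=4,n=5: odd sum, total = 41-5 = 36
p=5,n=1: even sum, total = 36+5 = 41
p=5,n=2: odd sum, total = 41-2 = 39
p=5,n=3: even sum, total = 39+15 = 54
p=5,n=4: odd sum, total = 54-4 = 50
p=5,n=5: even sum, total = 50+25 = 75
p=6,n=1: odd sum, total = 75-1 = 74
p=6,n=2: even sum, total = 74+12 = 86
p=6,n=3: odd sum, total = 86-3 = 83
p=6,n=4: even sum, total = 83+24 = 107
p=6,n=5: odd sum, total = 107-5 = 102

102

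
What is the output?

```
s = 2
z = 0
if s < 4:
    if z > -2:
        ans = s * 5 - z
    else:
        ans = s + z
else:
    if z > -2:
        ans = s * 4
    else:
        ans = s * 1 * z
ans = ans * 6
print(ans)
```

s=2, z=0
s < 4 is True; z > -2 is True
→ ans = s * 5 - z = 10
ans = 10*6 = 60

60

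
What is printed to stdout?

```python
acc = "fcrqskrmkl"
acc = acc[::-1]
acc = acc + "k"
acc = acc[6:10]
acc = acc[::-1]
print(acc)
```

fcrq

reverse → 'lkmrksqrcf'
+ 'k' → 'lkmrksqrcfk'
slice [6:10] → 'qrcf'
reverse → 'fcrq'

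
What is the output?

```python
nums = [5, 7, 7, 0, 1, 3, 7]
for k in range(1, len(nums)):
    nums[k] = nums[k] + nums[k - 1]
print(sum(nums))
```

128

k=1: nums[1] = 7+5 = 12 → [5, 12, 7, 0, 1, 3, 7]
k=2: nums[2] = 7+12 = 19 → [5, 12, 19, 0, 1, 3, 7]
k=3: nums[3] = 0+19 = 19 → [5, 12, 19, 19, 1, 3, 7]
k=4: nums[4] = 1+19 = 20 → [5, 12, 19, 19, 20, 3, 7]
k=5: nums[5] = 3+20 = 23 → [5, 12, 19, 19, 20, 23, 7]
k=6: nums[6] = 7+23 = 30 → [5, 12, 19, 19, 20, 23, 30]
sum = 128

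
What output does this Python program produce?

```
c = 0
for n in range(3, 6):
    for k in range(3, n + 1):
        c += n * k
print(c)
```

97

n=3,k=3: c = 0+9 = 9
n=4,k=3: c = 9+12 = 21
n=4,k=4: c = 21+16 = 37
n=5,k=3: c = 37+15 = 52
n=5,k=4: c = 52+20 = 72
n=5,k=5: c = 72+25 = 97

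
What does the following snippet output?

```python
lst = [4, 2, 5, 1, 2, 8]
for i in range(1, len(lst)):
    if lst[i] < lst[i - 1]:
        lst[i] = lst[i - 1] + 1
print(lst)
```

[4, 5, 5, 6, 7, 8]

i=1: 2<4, lst[1] = 4+1 = 5 → [4, 5, 5, 1, 2, 8]
i=2: 5>=5, unchanged → [4, 5, 5, 1, 2, 8]
i=3: 1<5, lst[3] = 5+1 = 6 → [4, 5, 5, 6, 2, 8]
i=4: 2<6, lst[4] = 6+1 = 7 → [4, 5, 5, 6, 7, 8]
i=5: 8>=7, unchanged → [4, 5, 5, 6, 7, 8]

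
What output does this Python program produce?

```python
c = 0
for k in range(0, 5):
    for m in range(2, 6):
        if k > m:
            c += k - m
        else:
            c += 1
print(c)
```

k=0,m=2: not 0>2, c = 0+1 = 1
k=0,m=3: not 0>3, c = 1+1 = 2
k=0,m=4: not 0>4, c = 2+1 = 3
k=0,m=5: not 0>5, c = 3+1 = 4
k=1,m=2: not 1>2, c = 4+1 = 5
k=1,m=3: not 1>3, c = 5+1 = 6
k=1,m=4: not 1>4, c = 6+1 = 7
k=1,m=5: not 1>5, c = 7+1 = 8
k=2,m=2: not 2>2, c = 8+1 = 9
k=2,m=3: not 2>3, c = 9+1 = 10
k=2,m=4: not 2>4, c = 10+1 = 11
k=2,m=5: not 2>5, c = 11+1 = 12
k=3,m=2: 3>2, c = 12+1 = 13
k=3,m=3: not 3>3, c = 13+1 = 14
k=3,m=4: not 3>4, c = 14+1 = 15
k=3,m=5: not 3>5, c = 15+1 = 16
k=4,m=2: 4>2, c = 16+2 = 18
k=4,m=3: 4>3, c = 18+1 = 19
k=4,m=4: not 4>4, c = 19+1 = 20
k=4,m=5: not 4>5, c = 20+1 = 21

21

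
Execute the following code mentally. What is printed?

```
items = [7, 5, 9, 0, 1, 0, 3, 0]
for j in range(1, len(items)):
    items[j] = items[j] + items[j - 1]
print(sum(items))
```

j=1: items[1] = 5+7 = 12 → [7, 12, 9, 0, 1, 0, 3, 0]
j=2: items[2] = 9+12 = 21 → [7, 12, 21, 0, 1, 0, 3, 0]
j=3: items[3] = 0+21 = 21 → [7, 12, 21, 21, 1, 0, 3, 0]
j=4: items[4] = 1+21 = 22 → [7, 12, 21, 21, 22, 0, 3, 0]
j=5: items[5] = 0+22 = 22 → [7, 12, 21, 21, 22, 22, 3, 0]
j=6: items[6] = 3+22 = 25 → [7, 12, 21, 21, 22, 22, 25, 0]
j=7: items[7] = 0+25 = 25 → [7, 12, 21, 21, 22, 22, 25, 25]
sum = 155

155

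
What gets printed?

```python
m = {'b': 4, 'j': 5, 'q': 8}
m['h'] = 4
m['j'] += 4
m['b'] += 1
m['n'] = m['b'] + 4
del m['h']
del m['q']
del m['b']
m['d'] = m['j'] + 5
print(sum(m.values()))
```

32

m['h'] = 4 → {'b': 4, 'j': 5, 'q': 8, 'h': 4}
m['j'] = 5+4 = 9 → {'b': 4, 'j': 9, 'q': 8, 'h': 4}
m['b'] = 4+1 = 5 → {'b': 5, 'j': 9, 'q': 8, 'h': 4}
m['n'] = m['b']+4 = 9 → {'b': 5, 'j': 9, 'q': 8, 'h': 4, 'n': 9}
del 'h' → {'b': 5, 'j': 9, 'q': 8, 'n': 9}
del 'q' → {'b': 5, 'j': 9, 'n': 9}
del 'b' → {'j': 9, 'n': 9}
m['d'] = m['j']+5 = 14 → {'j': 9, 'n': 9, 'd': 14}
sum of values = 32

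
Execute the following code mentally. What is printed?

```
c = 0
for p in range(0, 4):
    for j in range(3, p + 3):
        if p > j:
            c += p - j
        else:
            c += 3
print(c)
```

18

p=1,j=3: not 1>3, c = 0+3 = 3
p=2,j=3: not 2>3, c = 3+3 = 6
p=2,j=4: not 2>4, c = 6+3 = 9
p=3,j=3: not 3>3, c = 9+3 = 12
p=3,j=4: not 3>4, c = 12+3 = 15
p=3,j=5: not 3>5, c = 15+3 = 18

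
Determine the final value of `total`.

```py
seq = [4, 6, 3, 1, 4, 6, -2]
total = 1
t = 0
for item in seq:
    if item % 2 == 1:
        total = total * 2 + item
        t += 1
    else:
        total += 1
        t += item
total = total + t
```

item=4: not odd, total = 1+1 = 2; t=4
item=6: not odd, total = 2+1 = 3; t=10
item=3: odd, total = 3*2+3 = 9; t=11
item=1: odd, total = 9*2+1 = 19; t=12
item=4: not odd, total = 19+1 = 20; t=16
item=6: not odd, total = 20+1 = 21; t=22
item=-2: not odd, total = 21+1 = 22; t=20
total+t = 22+20 = 42

42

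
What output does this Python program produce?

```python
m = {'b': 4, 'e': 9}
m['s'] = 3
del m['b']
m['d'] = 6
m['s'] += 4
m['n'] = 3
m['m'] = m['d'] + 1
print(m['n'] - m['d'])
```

m['s'] = 3 → {'b': 4, 'e': 9, 's': 3}
del 'b' → {'e': 9, 's': 3}
m['d'] = 6 → {'e': 9, 's': 3, 'd': 6}
m['s'] = 3+4 = 7 → {'e': 9, 's': 7, 'd': 6}
m['n'] = 3 → {'e': 9, 's': 7, 'd': 6, 'n': 3}
m['m'] = m['d']+1 = 7 → {'e': 9, 's': 7, 'd': 6, 'n': 3, 'm': 7}
m['n']-m['d'] = 3-6 = -3

-3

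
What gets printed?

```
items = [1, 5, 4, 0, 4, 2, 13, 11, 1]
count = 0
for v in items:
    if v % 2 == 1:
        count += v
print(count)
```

v=1: odd, count = 0+1 = 1
v=5: odd, count = 1+5 = 6
v=4: not odd
v=0: not odd
v=4: not odd
v=2: not odd
v=13: odd, count = 6+13 = 19
v=11: odd, count = 19+11 = 30
v=1: odd, count = 30+1 = 31

31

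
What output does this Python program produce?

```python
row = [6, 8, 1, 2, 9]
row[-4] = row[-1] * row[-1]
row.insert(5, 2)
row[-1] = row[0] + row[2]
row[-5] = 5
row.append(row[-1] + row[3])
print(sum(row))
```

row[-4] = row[-1]*row[-1] = 9*9 = 81 → [6, 81, 1, 2, 9]
insert 2 at 5 → [6, 81, 1, 2, 9, 2]
row[-1] = row[0]+row[2] = 6+1 = 7 → [6, 81, 1, 2, 9, 7]
row[-5] = 5 → [6, 5, 1, 2, 9, 7]
append row[-1]+row[3] = 7+2 = 9 → [6, 5, 1, 2, 9, 7, 9]
sum = 39

39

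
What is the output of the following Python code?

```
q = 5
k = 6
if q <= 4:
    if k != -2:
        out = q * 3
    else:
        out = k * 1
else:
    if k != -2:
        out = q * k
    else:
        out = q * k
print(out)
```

q=5, k=6
q <= 4 is False; k != -2 is True
→ out = q * k = 30

30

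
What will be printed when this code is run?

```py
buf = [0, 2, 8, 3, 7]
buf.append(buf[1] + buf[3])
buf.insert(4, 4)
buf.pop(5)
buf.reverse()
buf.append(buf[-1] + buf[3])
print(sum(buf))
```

append buf[1]+buf[3] = 2+3 = 5 → [0, 2, 8, 3, 7, 5]
insert 4 at 4 → [0, 2, 8, 3, 4, 7, 5]
pop(5) removes 7 → [0, 2, 8, 3, 4, 5]
reverse → [5, 4, 3, 8, 2, 0]
append buf[-1]+buf[3] = 0+8 = 8 → [5, 4, 3, 8, 2, 0, 8]
sum = 30

30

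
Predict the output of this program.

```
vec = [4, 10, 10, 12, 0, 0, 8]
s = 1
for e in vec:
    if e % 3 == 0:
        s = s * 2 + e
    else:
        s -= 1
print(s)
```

e=4: not %3==0, s = 1-1 = 0
e=10: not %3==0, s = 0-1 = -1
e=10: not %3==0, s = (-1)-1 = -2
e=12: %3==0, s = (-2)*2+12 = 8
e=0: %3==0, s = 8*2+0 = 16
e=0: %3==0, s = 16*2+0 = 32
e=8: not %3==0, s = 32-1 = 31

31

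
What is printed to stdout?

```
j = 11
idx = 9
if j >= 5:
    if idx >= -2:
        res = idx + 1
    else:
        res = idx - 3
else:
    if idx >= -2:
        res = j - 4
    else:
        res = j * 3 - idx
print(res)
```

10

j=11, idx=9
j >= 5 is True; idx >= -2 is True
→ res = idx + 1 = 10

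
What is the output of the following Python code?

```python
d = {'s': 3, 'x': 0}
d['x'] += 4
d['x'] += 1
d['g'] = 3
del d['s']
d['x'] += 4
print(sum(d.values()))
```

d['x'] = 0+4 = 4 → {'s': 3, 'x': 4}
d['x'] = 4+1 = 5 → {'s': 3, 'x': 5}
d['g'] = 3 → {'s': 3, 'x': 5, 'g': 3}
del 's' → {'x': 5, 'g': 3}
d['x'] = 5+4 = 9 → {'x': 9, 'g': 3}
sum of values = 12

12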